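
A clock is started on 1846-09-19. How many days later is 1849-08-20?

Day-of-year of September 19, 1846: 262.
Day-of-year of August 20, 1849: 232.
1846 has 365 days, so 365 − 262 = 103 days remain in 1846.
Full years: 1847: 365; 1848: 366. Sum = 731.
Total: 103 + 731 + 232 = 1066 days.

1066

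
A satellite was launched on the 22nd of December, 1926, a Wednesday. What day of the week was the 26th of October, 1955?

From December 22, 1926 to December 22, 1954: 28 years, of which 7 contain a Feb 29 — 21×365 + 7×366 = 10227 days.
December 1954: 31 − 22 = 9 days remain.
Then 9 full months totalling 273 days.
October 1–26, 1955: 26 days.
Residual: 308 days.
Total: 10535 days.
10535 is a multiple of 7, so the 26th of October, 1955 falls on the same weekday: Wednesday.

Wednesday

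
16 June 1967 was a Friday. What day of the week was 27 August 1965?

Count forward from the earlier date (August 27, 1965) to the later (June 16, 1967):
Day-of-year of August 27, 1965: 239.
Day-of-year of June 16, 1967: 167.
1965 has 365 days, so 365 − 239 = 126 days remain in 1965.
Full years: 1966: 365. Sum = 365.
Total: 126 + 365 + 167 = 658 days.
658 is a multiple of 7, so 27 August 1965 falls on the same weekday: Friday.

Friday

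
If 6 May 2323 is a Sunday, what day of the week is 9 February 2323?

Friday

Count forward from the earlier date (February 9, 2323) to the later (May 6, 2323):
February 2323: 28 − 9 = 19 days remain (2323 is not a leap year, so February has 28 days).
Then March (31), April (30): 31 + 30 = 61 days.
May 1–6, 2323: 6 days.
Total: 19 + 61 + 6 = 86 days.
86 mod 7 = 2, so 2 days before Sunday is Friday.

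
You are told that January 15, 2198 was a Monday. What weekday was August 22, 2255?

From January 15, 2198 to January 15, 2255: 57 years, of which 13 contain a Feb 29 — 44×365 + 13×366 = 20818 days.
(2200 is not a leap year (divisible by 100 but not 400).)
January 2255: 31 − 15 = 16 days remain.
Then February 2255 (28), March (31), April (30), May (31), June (30), July (31): 28 + 31 + 30 + 31 + 30 + 31 = 181 days.
August 1–22, 2255: 22 days.
Residual: 219 days.
Total: 21037 days.
21037 mod 7 = 2, so 2 days after Monday is Wednesday.

Wednesday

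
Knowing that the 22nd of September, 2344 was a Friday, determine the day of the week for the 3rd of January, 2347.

September 22, 2344 → September 22, 2345: 365 days.
September 22, 2345 → September 22, 2346: 365 days.
September 2346: 30 − 22 = 8 days remain.
Then October (31), November (30), December (31): 31 + 30 + 31 = 92 days.
January 1–3, 2347: 3 days.
Residual: 103 days.
Total: 833 days.
833 is a multiple of 7, so the 3rd of January, 2347 falls on the same weekday: Friday.

Friday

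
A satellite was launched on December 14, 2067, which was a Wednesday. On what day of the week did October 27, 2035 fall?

Saturday

Count forward from the earlier date (October 27, 2035) to the later (December 14, 2067):
Day-of-year of October 27, 2035: 300.
Day-of-year of December 14, 2067: 348.
2035 has 365 days, so 365 − 300 = 65 days remain in 2035.
Full years 2036–2066: 23 common + 8 leap = 23×365 + 8×366 = 11323 days.
Total: 65 + 11323 + 348 = 11736 days.
11736 mod 7 = 4, so 4 days before Wednesday is Saturday.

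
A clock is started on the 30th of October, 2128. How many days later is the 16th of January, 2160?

11400

Day-of-year of October 30, 2128: 304.
Day-of-year of January 16, 2160: 16.
2128 has 366 days, so 366 − 304 = 62 days remain in 2128.
Full years 2129–2159: 24 common + 7 leap = 24×365 + 7×366 = 11322 days.
Total: 62 + 11322 + 16 = 11400 days.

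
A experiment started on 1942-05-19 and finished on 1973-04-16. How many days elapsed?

11290

Day-of-year of May 19, 1942: 139.
Day-of-year of April 16, 1973: 106.
1942 has 365 days, so 365 − 139 = 226 days remain in 1942.
Full years 1943–1972: 22 common + 8 leap = 22×365 + 8×366 = 10958 days.
Total: 226 + 10958 + 106 = 11290 days.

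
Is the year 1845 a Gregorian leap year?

1845 is not a leap year.

No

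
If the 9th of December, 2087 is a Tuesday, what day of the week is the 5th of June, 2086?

Count forward from the earlier date (June 5, 2086) to the later (December 9, 2087):
Day-of-year of June 5, 2086: 156.
Day-of-year of December 9, 2087: 343.
2086 has 365 days, so 365 − 156 = 209 days remain in 2086.
Total: 209 + 343 = 552 days.
552 mod 7 = 6, so 6 days before Tuesday is Wednesday.

Wednesday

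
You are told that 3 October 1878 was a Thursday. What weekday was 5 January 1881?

Day-of-year of October 3, 1878: 276.
Day-of-year of January 5, 1881: 5.
1878 has 365 days, so 365 − 276 = 89 days remain in 1878.
Full years: 1879: 365; 1880: 366. Sum = 731.
Total: 89 + 731 + 5 = 825 days.
825 mod 7 = 6, so 6 days after Thursday is Wednesday.

Wednesday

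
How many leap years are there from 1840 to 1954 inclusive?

28

Years divisible by 4: 1840, 1844, …, 1952 — 29 in all.
Of these, 1900 is divisible by 100 but not 400, so not leap.
Leap years: 29 − 1 = 28.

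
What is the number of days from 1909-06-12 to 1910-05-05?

Day-of-year of June 12, 1909: 163.
Day-of-year of May 5, 1910: 125.
1909 has 365 days, so 365 − 163 = 202 days remain in 1909.
Total: 202 + 125 = 327 days.

327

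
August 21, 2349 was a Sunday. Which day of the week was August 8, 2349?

Count forward from the earlier date (August 8, 2349) to the later (August 21, 2349):
Within August 2349: 21 − 8 = 13 days.
13 mod 7 = 6, so 6 days before Sunday is Monday.

Monday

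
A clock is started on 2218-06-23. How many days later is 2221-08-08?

1142

June 23, 2218 → June 23, 2219: 365 days.
June 23, 2219 → June 23, 2220: 366 days (2220 is a leap year).
June 23, 2220 → June 23, 2221: 365 days.
June 2221: 30 − 23 = 7 days remain.
Then July (31): 31 days.
August 1–8, 2221: 8 days.
Residual: 46 days.
Total: 1142 days.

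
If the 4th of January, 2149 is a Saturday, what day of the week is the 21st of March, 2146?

Monday

Count forward from the earlier date (March 21, 2146) to the later (January 4, 2149):
Day-of-year of March 21, 2146: 80.
Day-of-year of January 4, 2149: 4.
2146 has 365 days, so 365 − 80 = 285 days remain in 2146.
Full years: 2147: 365; 2148: 366. Sum = 731.
Total: 285 + 731 + 4 = 1020 days.
1020 mod 7 = 5, so 5 days before Saturday is Monday.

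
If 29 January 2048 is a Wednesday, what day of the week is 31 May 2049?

Day-of-year of January 29, 2048: 29.
Day-of-year of May 31, 2049: 151.
2048 has 366 days, so 366 − 29 = 337 days remain in 2048.
Total: 337 + 151 = 488 days.
488 mod 7 = 5, so 5 days after Wednesday is Monday.

Monday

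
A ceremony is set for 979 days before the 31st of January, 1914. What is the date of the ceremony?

the 28th of May, 1911

Count 979 days before January 31, 1914:
Day-of-year of May 28, 1911: 148.
Day-of-year of January 31, 1914: 31.
1911 has 365 days, so 365 − 148 = 217 days remain in 1911.
Full years: 1912: 366; 1913: 365. Sum = 731.
Total: 217 + 731 + 31 = 979 days.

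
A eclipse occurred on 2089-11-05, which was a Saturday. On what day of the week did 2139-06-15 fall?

From November 5, 2089 to November 5, 2138: 49 years, of which 11 contain a Feb 29 — 38×365 + 11×366 = 17896 days.
(2100 is not a leap year (divisible by 100 but not 400).)
November 2138: 30 − 5 = 25 days remain.
Then December (31), January (31), February 2139 (28), March (31), April (30), May (31): 31 + 31 + 28 + 31 + 30 + 31 = 182 days.
June 1–15, 2139: 15 days.
Residual: 222 days.
Total: 18118 days.
18118 mod 7 = 2, so 2 days after Saturday is Monday.

Monday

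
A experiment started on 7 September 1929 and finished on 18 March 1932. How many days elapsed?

September 7, 1929 → September 7, 1930: 365 days.
September 7, 1930 → September 7, 1931: 365 days.
September 1931: 30 − 7 = 23 days remain.
Then October (31), November (30), December (31), January (31), February 1932 (29): 31 + 30 + 31 + 31 + 29 = 152 days.
March 1–18, 1932: 18 days.
Residual: 193 days.
Total: 923 days.

923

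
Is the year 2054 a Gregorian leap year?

2054 is not a leap year.

No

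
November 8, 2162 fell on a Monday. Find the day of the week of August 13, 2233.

Day-of-year of November 8, 2162: 312.
Day-of-year of August 13, 2233: 225.
2162 has 365 days, so 365 − 312 = 53 days remain in 2162.
Full years 2163–2232: 53 common + 17 leap = 53×365 + 17×366 = 25567 days.
Total: 53 + 25567 + 225 = 25845 days.
25845 mod 7 = 1, so 1 day after Monday is Tuesday.

Tuesday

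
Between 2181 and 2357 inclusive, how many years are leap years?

42

Years divisible by 4: 2184, 2188, …, 2356 — 44 in all.
Of these, 2200, 2300 are divisible by 100 but not 400, so not leap.
Leap years: 44 − 2 = 42.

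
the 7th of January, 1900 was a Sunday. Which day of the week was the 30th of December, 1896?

Count forward from the earlier date (December 30, 1896) to the later (January 7, 1900):
Day-of-year of December 30, 1896: 365.
Day-of-year of January 7, 1900: 7.
1896 has 366 days, so 366 − 365 = 1 days remain in 1896.
Full years: 1897: 365; 1898: 365; 1899: 365. Sum = 1095.
Total: 1 + 1095 + 7 = 1103 days.
1103 mod 7 = 4, so 4 days before Sunday is Wednesday.

Wednesday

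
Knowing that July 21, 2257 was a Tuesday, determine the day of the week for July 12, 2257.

Sunday

Count forward from the earlier date (July 12, 2257) to the later (July 21, 2257):
Within July 2257: 21 − 12 = 9 days.
9 mod 7 = 2, so 2 days before Tuesday is Sunday.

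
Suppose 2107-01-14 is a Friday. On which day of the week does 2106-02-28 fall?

Sunday

Count forward from the earlier date (February 28, 2106) to the later (January 14, 2107):
February 2106: 28 − 28 = 0 days remain (2106 is not a leap year, so February has 28 days).
Then 10 full months totalling 306 days.
January 1–14, 2107: 14 days.
Residual: 320 days.
Total: 320 days.
320 mod 7 = 5, so 5 days before Friday is Sunday.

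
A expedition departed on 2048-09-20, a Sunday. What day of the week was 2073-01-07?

Day-of-year of September 20, 2048: 264.
Day-of-year of January 7, 2073: 7.
2048 has 366 days, so 366 − 264 = 102 days remain in 2048.
Full years 2049–2072: 18 common + 6 leap = 18×365 + 6×366 = 8766 days.
Total: 102 + 8766 + 7 = 8875 days.
8875 mod 7 = 6, so 6 days after Sunday is Saturday.

Saturday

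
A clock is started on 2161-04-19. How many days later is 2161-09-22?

April 2161: 30 − 19 = 11 days remain.
Then May (31), June (30), July (31), August (31): 31 + 30 + 31 + 31 = 123 days.
September 1–22, 2161: 22 days.
Total: 11 + 123 + 22 = 156 days.

156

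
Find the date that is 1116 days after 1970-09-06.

1973-09-26

Count 1116 days after September 6, 1970:
September 6, 1970 → September 6, 1971: 365 days.
September 6, 1971 → September 6, 1972: 366 days (1972 is a leap year).
September 6, 1972 → September 6, 1973: 365 days.
Within September 1973: 26 − 6 = 20 days.
Total: 1116 days.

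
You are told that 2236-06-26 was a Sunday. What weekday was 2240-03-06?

Friday

Day-of-year of June 26, 2236: 178.
Day-of-year of March 6, 2240: 66.
2236 has 366 days, so 366 − 178 = 188 days remain in 2236.
Full years: 2237: 365; 2238: 365; 2239: 365. Sum = 1095.
Total: 188 + 1095 + 66 = 1349 days.
1349 mod 7 = 5, so 5 days after Sunday is Friday.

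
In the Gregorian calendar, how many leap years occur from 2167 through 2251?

20

Years divisible by 4: 2168, 2172, …, 2248 — 21 in all.
Of these, 2200 is divisible by 100 but not 400, so not leap.
Leap years: 21 − 1 = 20.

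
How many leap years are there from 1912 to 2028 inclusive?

30

Years divisible by 4: 1912, 1916, …, 2028 — 30 in all.
2000 is divisible by 400, so still leap.
No century exceptions apply. Count: 30.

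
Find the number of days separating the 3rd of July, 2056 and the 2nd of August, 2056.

July 2056: 31 − 3 = 28 days remain.
August 1–2, 2056: 2 days.
Total: 28 + 2 = 30 days.

30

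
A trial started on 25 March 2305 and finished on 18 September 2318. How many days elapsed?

4925

From March 25, 2305 to March 25, 2318: 13 years, of which 3 contain a Feb 29 — 10×365 + 3×366 = 4748 days.
March 2318: 31 − 25 = 6 days remain.
Then April (30), May (31), June (30), July (31), August (31): 30 + 31 + 30 + 31 + 31 = 153 days.
September 1–18, 2318: 18 days.
Residual: 177 days.
Total: 4925 days.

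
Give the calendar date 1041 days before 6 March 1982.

30 April 1979

Count 1041 days before March 6, 1982:
April 30, 1979 → April 30, 1980: 366 days (1980 is a leap year).
April 30, 1980 → April 30, 1981: 365 days.
April 1981: 30 − 30 = 0 days remain.
Then 10 full months totalling 304 days.
March 1–6, 1982: 6 days.
Residual: 310 days.
Total: 1041 days.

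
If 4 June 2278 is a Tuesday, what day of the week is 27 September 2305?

From June 4, 2278 to June 4, 2305: 27 years, of which 6 contain a Feb 29 — 21×365 + 6×366 = 9861 days.
(2300 is not a leap year (divisible by 100 but not 400).)
June 2305: 30 − 4 = 26 days remain.
Then July (31), August (31): 31 + 31 = 62 days.
September 1–27, 2305: 27 days.
Residual: 115 days.
Total: 9976 days.
9976 mod 7 = 1, so 1 day after Tuesday is Wednesday.

Wednesday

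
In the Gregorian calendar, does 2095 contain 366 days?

No

2095 is not a leap year.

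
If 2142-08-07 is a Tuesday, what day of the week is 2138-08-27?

Count forward from the earlier date (August 27, 2138) to the later (August 7, 2142):
August 27, 2138 → August 27, 2139: 365 days.
August 27, 2139 → August 27, 2140: 366 days (2140 is a leap year).
August 27, 2140 → August 27, 2141: 365 days.
August 2141: 31 − 27 = 4 days remain.
Then 11 full months totalling 334 days.
August 1–7, 2142: 7 days.
Residual: 345 days.
Total: 1441 days.
1441 mod 7 = 6, so 6 days before Tuesday is Wednesday.

Wednesday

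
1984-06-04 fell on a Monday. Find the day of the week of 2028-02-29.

Day-of-year of June 4, 1984: 156.
Day-of-year of February 29, 2028: 60.
1984 has 366 days, so 366 − 156 = 210 days remain in 1984.
Full years 1985–2027: 33 common + 10 leap = 33×365 + 10×366 = 15705 days.
Total: 210 + 15705 + 60 = 15975 days.
15975 mod 7 = 1, so 1 day after Monday is Tuesday.

Tuesday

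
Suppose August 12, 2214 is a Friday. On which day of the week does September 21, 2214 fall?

August 2214: 31 − 12 = 19 days remain.
September 1–21, 2214: 21 days.
Total: 19 + 21 = 40 days.
40 mod 7 = 5, so 5 days after Friday is Wednesday.

Wednesday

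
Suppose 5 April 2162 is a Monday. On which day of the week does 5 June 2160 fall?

Thursday

Count forward from the earlier date (June 5, 2160) to the later (April 5, 2162):
June 2160: 30 − 5 = 25 days remain.
Then 21 full months totalling 639 days.
April 1–5, 2162: 5 days.
Total: 25 + 639 + 5 = 669 days.
669 mod 7 = 4, so 4 days before Monday is Thursday.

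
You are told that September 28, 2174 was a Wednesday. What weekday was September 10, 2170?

Monday

Count forward from the earlier date (September 10, 2170) to the later (September 28, 2174):
September 10, 2170 → September 10, 2171: 365 days.
September 10, 2171 → September 10, 2172: 366 days (2172 is a leap year).
September 10, 2172 → September 10, 2173: 365 days.
September 10, 2173 → September 10, 2174: 365 days.
Within September 2174: 28 − 10 = 18 days.
Total: 1479 days.
1479 mod 7 = 2, so 2 days before Wednesday is Monday.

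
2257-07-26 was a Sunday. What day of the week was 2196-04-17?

Count forward from the earlier date (April 17, 2196) to the later (July 26, 2257):
From April 17, 2196 to April 17, 2257: 61 years, of which 14 contain a Feb 29 — 47×365 + 14×366 = 22279 days.
(2200 is not a leap year (divisible by 100 but not 400).)
April 2257: 30 − 17 = 13 days remain.
Then May (31), June (30): 31 + 30 = 61 days.
July 1–26, 2257: 26 days.
Residual: 100 days.
Total: 22379 days.
22379 is a multiple of 7, so 2196-04-17 falls on the same weekday: Sunday.

Sunday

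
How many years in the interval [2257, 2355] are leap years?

Years divisible by 4: 2260, 2264, …, 2352 — 24 in all.
Of these, 2300 is divisible by 100 but not 400, so not leap.
Leap years: 24 − 1 = 23.

23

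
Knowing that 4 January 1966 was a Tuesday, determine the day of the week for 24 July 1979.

Day-of-year of January 4, 1966: 4.
Day-of-year of July 24, 1979: 205.
1966 has 365 days, so 365 − 4 = 361 days remain in 1966.
Full years 1967–1978: 9 common + 3 leap = 9×365 + 3×366 = 4383 days.
Total: 361 + 4383 + 205 = 4949 days.
4949 is a multiple of 7, so 24 July 1979 falls on the same weekday: Tuesday.

Tuesday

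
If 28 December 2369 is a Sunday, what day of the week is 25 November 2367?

Saturday

Count forward from the earlier date (November 25, 2367) to the later (December 28, 2369):
Day-of-year of November 25, 2367: 329.
Day-of-year of December 28, 2369: 362.
2367 has 365 days, so 365 − 329 = 36 days remain in 2367.
Full years: 2368: 366. Sum = 366.
Total: 36 + 366 + 362 = 764 days.
764 mod 7 = 1, so 1 day before Sunday is Saturday.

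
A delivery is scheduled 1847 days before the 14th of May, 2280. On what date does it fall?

the 24th of April, 2275

Count 1847 days before May 14, 2280:
Day-of-year of April 24, 2275: 114.
Day-of-year of May 14, 2280: 135.
2275 has 365 days, so 365 − 114 = 251 days remain in 2275.
Full years: 2276: 366; 2277: 365; 2278: 365; 2279: 365. Sum = 1461.
Total: 251 + 1461 + 135 = 1847 days.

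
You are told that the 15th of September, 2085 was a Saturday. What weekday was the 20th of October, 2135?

From September 15, 2085 to September 15, 2135: 50 years, of which 11 contain a Feb 29 — 39×365 + 11×366 = 18261 days.
(2100 is not a leap year (divisible by 100 but not 400).)
September 2135: 30 − 15 = 15 days remain.
October 1–20, 2135: 20 days.
Residual: 35 days.
Total: 18296 days.
18296 mod 7 = 5, so 5 days after Saturday is Thursday.

Thursday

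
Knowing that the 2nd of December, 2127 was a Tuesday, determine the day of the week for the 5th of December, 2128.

December 2127: 31 − 2 = 29 days remain.
Then 11 full months totalling 335 days.
December 1–5, 2128: 5 days.
Total: 29 + 335 + 5 = 369 days.
369 mod 7 = 5, so 5 days after Tuesday is Sunday.

Sunday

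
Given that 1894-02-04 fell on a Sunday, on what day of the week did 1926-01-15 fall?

From February 4, 1894 to February 4, 1925: 31 years, of which 7 contain a Feb 29 — 24×365 + 7×366 = 11322 days.
(1900 is not a leap year (divisible by 100 but not 400).)
February 1925: 28 − 4 = 24 days remain (1925 is not a leap year, so February has 28 days).
Then 10 full months totalling 306 days.
January 1–15, 1926: 15 days.
Residual: 345 days.
Total: 11667 days.
11667 mod 7 = 5, so 5 days after Sunday is Friday.

Friday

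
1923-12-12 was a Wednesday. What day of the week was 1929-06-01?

Day-of-year of December 12, 1923: 346.
Day-of-year of June 1, 1929: 152.
1923 has 365 days, so 365 − 346 = 19 days remain in 1923.
Full years: 1924: 366; 1925: 365; 1926: 365; 1927: 365; 1928: 366. Sum = 1827.
Total: 19 + 1827 + 152 = 1998 days.
1998 mod 7 = 3, so 3 days after Wednesday is Saturday.

Saturday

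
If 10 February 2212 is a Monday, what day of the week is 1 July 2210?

Count forward from the earlier date (July 1, 2210) to the later (February 10, 2212):
July 1, 2210 → July 1, 2211: 365 days.
July 2211: 31 − 1 = 30 days remain.
Then August (31), September (30), October (31), November (30), December (31), January (31): 31 + 30 + 31 + 30 + 31 + 31 = 184 days.
February 1–10, 2212: 10 days (2212 is a leap year).
Residual: 224 days.
Total: 589 days.
589 mod 7 = 1, so 1 day before Monday is Sunday.

Sunday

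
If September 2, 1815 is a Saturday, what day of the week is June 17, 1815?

Saturday

Count forward from the earlier date (June 17, 1815) to the later (September 2, 1815):
June 1815: 30 − 17 = 13 days remain.
Then July (31), August (31): 31 + 31 = 62 days.
September 1–2, 1815: 2 days.
Total: 13 + 62 + 2 = 77 days.
77 is a multiple of 7, so June 17, 1815 falls on the same weekday: Saturday.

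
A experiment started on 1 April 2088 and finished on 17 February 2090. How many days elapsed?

Day-of-year of April 1, 2088: 92.
Day-of-year of February 17, 2090: 48.
2088 has 366 days, so 366 − 92 = 274 days remain in 2088.
Full years: 2089: 365. Sum = 365.
Total: 274 + 365 + 48 = 687 days.

687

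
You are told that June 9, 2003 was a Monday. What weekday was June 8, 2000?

Count forward from the earlier date (June 8, 2000) to the later (June 9, 2003):
Day-of-year of June 8, 2000: 160.
Day-of-year of June 9, 2003: 160.
2000 has 366 days, so 366 − 160 = 206 days remain in 2000.
Full years: 2001: 365; 2002: 365. Sum = 730.
Total: 206 + 730 + 160 = 1096 days.
1096 mod 7 = 4, so 4 days before Monday is Thursday.

Thursday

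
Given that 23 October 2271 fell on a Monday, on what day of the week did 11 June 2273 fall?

October 23, 2271 → October 23, 2272: 366 days (2272 is a leap year).
October 2272: 31 − 23 = 8 days remain.
Then November (30), December (31), January (31), February 2273 (28), March (31), April (30), May (31): 30 + 31 + 31 + 28 + 31 + 30 + 31 = 212 days.
June 1–11, 2273: 11 days.
Residual: 231 days.
Total: 597 days.
597 mod 7 = 2, so 2 days after Monday is Wednesday.

Wednesday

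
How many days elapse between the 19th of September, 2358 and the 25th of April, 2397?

From September 19, 2358 to September 19, 2396: 38 years, of which 10 contain a Feb 29 — 28×365 + 10×366 = 13880 days.
September 2396: 30 − 19 = 11 days remain.
Then October (31), November (30), December (31), January (31), February 2397 (28), March (31): 31 + 30 + 31 + 31 + 28 + 31 = 182 days.
April 1–25, 2397: 25 days.
Residual: 218 days.
Total: 14098 days.

14098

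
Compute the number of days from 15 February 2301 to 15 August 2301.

181

February 2301: 28 − 15 = 13 days remain (2301 is not a leap year, so February has 28 days).
Then March (31), April (30), May (31), June (30), July (31): 31 + 30 + 31 + 30 + 31 = 153 days.
August 1–15, 2301: 15 days.
Total: 13 + 153 + 15 = 181 days.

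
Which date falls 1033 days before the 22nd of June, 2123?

the 23rd of August, 2120

Count 1033 days before June 22, 2123:
Day-of-year of August 23, 2120: 236.
Day-of-year of June 22, 2123: 173.
2120 has 366 days, so 366 − 236 = 130 days remain in 2120.
Full years: 2121: 365; 2122: 365. Sum = 730.
Total: 130 + 730 + 173 = 1033 days.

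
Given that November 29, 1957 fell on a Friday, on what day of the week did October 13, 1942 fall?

Count forward from the earlier date (October 13, 1942) to the later (November 29, 1957):
Day-of-year of October 13, 1942: 286.
Day-of-year of November 29, 1957: 333.
1942 has 365 days, so 365 − 286 = 79 days remain in 1942.
Full years 1943–1956: 10 common + 4 leap = 10×365 + 4×366 = 5114 days.
Total: 79 + 5114 + 333 = 5526 days.
5526 mod 7 = 3, so 3 days before Friday is Tuesday.

Tuesday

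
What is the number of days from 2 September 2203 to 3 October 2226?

8432

From September 2, 2203 to September 2, 2226: 23 years, of which 6 contain a Feb 29 — 17×365 + 6×366 = 8401 days.
September 2226: 30 − 2 = 28 days remain.
October 1–3, 2226: 3 days.
Residual: 31 days.
Total: 8432 days.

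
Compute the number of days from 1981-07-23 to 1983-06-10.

687

July 1981: 31 − 23 = 8 days remain.
Then 22 full months totalling 669 days.
June 1–10, 1983: 10 days.
Total: 8 + 669 + 10 = 687 days.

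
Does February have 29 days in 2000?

2000 is a leap year (divisible by 400).

Yes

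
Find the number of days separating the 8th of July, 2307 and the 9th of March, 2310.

975

Day-of-year of July 8, 2307: 189.
Day-of-year of March 9, 2310: 68.
2307 has 365 days, so 365 − 189 = 176 days remain in 2307.
Full years: 2308: 366; 2309: 365. Sum = 731.
Total: 176 + 731 + 68 = 975 days.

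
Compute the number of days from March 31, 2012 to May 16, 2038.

From March 31, 2012 to March 31, 2038: 26 years, of which 6 contain a Feb 29 — 20×365 + 6×366 = 9496 days.
March 2038: 31 − 31 = 0 days remain.
Then April (30): 30 days.
May 1–16, 2038: 16 days.
Residual: 46 days.
Total: 9542 days.

9542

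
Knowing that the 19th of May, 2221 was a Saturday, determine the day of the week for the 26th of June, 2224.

May 19, 2221 → May 19, 2222: 365 days.
May 19, 2222 → May 19, 2223: 365 days.
May 19, 2223 → May 19, 2224: 366 days (2224 is a leap year).
May 2224: 31 − 19 = 12 days remain.
June 1–26, 2224: 26 days.
Residual: 38 days.
Total: 1134 days.
1134 is a multiple of 7, so the 26th of June, 2224 falls on the same weekday: Saturday.

Saturday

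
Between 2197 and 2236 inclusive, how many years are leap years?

Years divisible by 4 in [2197, 2236]: 2200, 2204, 2208, 2212, 2216, 2220, 2224, 2228, 2232, 2236.
Of these, 2200 is divisible by 100 but not 400, so not leap.
Leap years: 10 − 1 = 9.

9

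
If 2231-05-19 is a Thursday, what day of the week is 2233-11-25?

Monday

Day-of-year of May 19, 2231: 139.
Day-of-year of November 25, 2233: 329.
2231 has 365 days, so 365 − 139 = 226 days remain in 2231.
Full years: 2232: 366. Sum = 366.
Total: 226 + 366 + 329 = 921 days.
921 mod 7 = 4, so 4 days after Thursday is Monday.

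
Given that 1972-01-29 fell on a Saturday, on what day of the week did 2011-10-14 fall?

Friday

Day-of-year of January 29, 1972: 29.
Day-of-year of October 14, 2011: 287.
1972 has 366 days, so 366 − 29 = 337 days remain in 1972.
Full years 1973–2010: 29 common + 9 leap = 29×365 + 9×366 = 13879 days.
Total: 337 + 13879 + 287 = 14503 days.
14503 mod 7 = 6, so 6 days after Saturday is Friday.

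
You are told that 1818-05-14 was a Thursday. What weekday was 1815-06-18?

Count forward from the earlier date (June 18, 1815) to the later (May 14, 1818):
June 18, 1815 → June 18, 1816: 366 days (1816 is a leap year).
June 18, 1816 → June 18, 1817: 365 days.
June 1817: 30 − 18 = 12 days remain.
Then 10 full months totalling 304 days.
May 1–14, 1818: 14 days.
Residual: 330 days.
Total: 1061 days.
1061 mod 7 = 4, so 4 days before Thursday is Sunday.

Sunday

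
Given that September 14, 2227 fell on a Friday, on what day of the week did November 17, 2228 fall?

Monday

September 2227: 30 − 14 = 16 days remain.
Then 13 full months totalling 397 days.
November 1–17, 2228: 17 days.
Total: 16 + 397 + 17 = 430 days.
430 mod 7 = 3, so 3 days after Friday is Monday.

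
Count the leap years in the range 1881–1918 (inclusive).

8

Years divisible by 4 in [1881, 1918]: 1884, 1888, 1892, 1896, 1900, 1904, 1908, 1912, 1916.
Of these, 1900 is divisible by 100 but not 400, so not leap.
Leap years: 9 − 1 = 8.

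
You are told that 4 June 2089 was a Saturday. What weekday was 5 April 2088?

Count forward from the earlier date (April 5, 2088) to the later (June 4, 2089):
Day-of-year of April 5, 2088: 96.
Day-of-year of June 4, 2089: 155.
2088 has 366 days, so 366 − 96 = 270 days remain in 2088.
Total: 270 + 155 = 425 days.
425 mod 7 = 5, so 5 days before Saturday is Monday.

Monday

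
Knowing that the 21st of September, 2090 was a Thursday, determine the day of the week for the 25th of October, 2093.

September 21, 2090 → September 21, 2091: 365 days.
September 21, 2091 → September 21, 2092: 366 days (2092 is a leap year).
September 21, 2092 → September 21, 2093: 365 days.
September 2093: 30 − 21 = 9 days remain.
October 1–25, 2093: 25 days.
Residual: 34 days.
Total: 1130 days.
1130 mod 7 = 3, so 3 days after Thursday is Sunday.

Sunday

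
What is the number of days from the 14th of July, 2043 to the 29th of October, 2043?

July 2043: 31 − 14 = 17 days remain.
Then August (31), September (30): 31 + 30 = 61 days.
October 1–29, 2043: 29 days.
Total: 17 + 61 + 29 = 107 days.

107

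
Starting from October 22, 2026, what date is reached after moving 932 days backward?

April 3, 2024

Count 932 days before October 22, 2026:
Day-of-year of April 3, 2024: 94.
Day-of-year of October 22, 2026: 295.
2024 has 366 days, so 366 − 94 = 272 days remain in 2024.
Full years: 2025: 365. Sum = 365.
Total: 272 + 365 + 295 = 932 days.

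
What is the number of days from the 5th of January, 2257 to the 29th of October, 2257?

January 2257: 31 − 5 = 26 days remain.
Then February 2257 (28), March (31), April (30), May (31), June (30), July (31), August (31), September (30): 28 + 31 + 30 + 31 + 30 + 31 + 31 + 30 = 242 days.
October 1–29, 2257: 29 days.
Total: 26 + 242 + 29 = 297 days.

297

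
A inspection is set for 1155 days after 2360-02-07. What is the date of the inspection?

2363-04-07

Count 1155 days after February 7, 2360:
February 7, 2360 → February 7, 2361: 366 days (2360 is a leap year).
February 7, 2361 → February 7, 2362: 365 days.
February 7, 2362 → February 7, 2363: 365 days.
February 2363: 28 − 7 = 21 days remain (2363 is not a leap year, so February has 28 days).
Then March (31): 31 days.
April 1–7, 2363: 7 days.
Residual: 59 days.
Total: 1155 days.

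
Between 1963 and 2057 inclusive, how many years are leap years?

24

Years divisible by 4: 1964, 1968, …, 2056 — 24 in all.
2000 is divisible by 400, so still leap.
No century exceptions apply. Count: 24.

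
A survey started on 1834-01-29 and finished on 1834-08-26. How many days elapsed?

209

January 1834: 31 − 29 = 2 days remain.
Then February 1834 (28), March (31), April (30), May (31), June (30), July (31): 28 + 31 + 30 + 31 + 30 + 31 = 181 days.
August 1–26, 1834: 26 days.
Total: 2 + 181 + 26 = 209 days.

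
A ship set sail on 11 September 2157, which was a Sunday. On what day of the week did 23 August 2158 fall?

Wednesday

September 2157: 30 − 11 = 19 days remain.
Then 10 full months totalling 304 days.
August 1–23, 2158: 23 days.
Total: 19 + 304 + 23 = 346 days.
346 mod 7 = 3, so 3 days after Sunday is Wednesday.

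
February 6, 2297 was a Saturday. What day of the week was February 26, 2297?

Friday

Within February 2297: 26 − 6 = 20 days.
20 mod 7 = 6, so 6 days after Saturday is Friday.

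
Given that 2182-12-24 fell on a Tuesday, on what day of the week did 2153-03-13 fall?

Count forward from the earlier date (March 13, 2153) to the later (December 24, 2182):
From March 13, 2153 to March 13, 2182: 29 years, of which 7 contain a Feb 29 — 22×365 + 7×366 = 10592 days.
March 2182: 31 − 13 = 18 days remain.
Then April (30), May (31), June (30), July (31), August (31), September (30), October (31), November (30): 30 + 31 + 30 + 31 + 31 + 30 + 31 + 30 = 244 days.
December 1–24, 2182: 24 days.
Residual: 286 days.
Total: 10878 days.
10878 is a multiple of 7, so 2153-03-13 falls on the same weekday: Tuesday.

Tuesday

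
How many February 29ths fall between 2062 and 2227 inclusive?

Years divisible by 4: 2064, 2068, …, 2224 — 41 in all.
Of these, 2100, 2200 are divisible by 100 but not 400, so not leap.
Leap years: 41 − 2 = 39.

39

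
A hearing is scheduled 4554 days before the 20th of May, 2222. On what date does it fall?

the 30th of November, 2209

Count 4554 days before May 20, 2222:
From November 30, 2209 to November 30, 2221: 12 years, of which 3 contain a Feb 29 — 9×365 + 3×366 = 4383 days.
November 2221: 30 − 30 = 0 days remain.
Then December (31), January (31), February 2222 (28), March (31), April (30): 31 + 31 + 28 + 31 + 30 = 151 days.
May 1–20, 2222: 20 days.
Residual: 171 days.
Total: 4554 days.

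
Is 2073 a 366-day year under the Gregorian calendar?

No

2073 is not a leap year.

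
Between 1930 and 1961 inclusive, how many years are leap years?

Years divisible by 4 in [1930, 1961]: 1932, 1936, 1940, 1944, 1948, 1952, 1956, 1960.
No century exceptions apply. Count: 8.

8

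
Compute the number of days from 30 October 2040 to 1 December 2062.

8067

From October 30, 2040 to October 30, 2062: 22 years, of which 5 contain a Feb 29 — 17×365 + 5×366 = 8035 days.
October 2062: 31 − 30 = 1 day remains.
Then November (30): 30 days.
December 1, 2062: 1 day.
Residual: 32 days.
Total: 8067 days.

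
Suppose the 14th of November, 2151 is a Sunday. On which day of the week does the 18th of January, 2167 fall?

Sunday

From November 14, 2151 to November 14, 2166: 15 years, of which 4 contain a Feb 29 — 11×365 + 4×366 = 5479 days.
November 2166: 30 − 14 = 16 days remain.
Then December (31): 31 days.
January 1–18, 2167: 18 days.
Residual: 65 days.
Total: 5544 days.
5544 is a multiple of 7, so the 18th of January, 2167 falls on the same weekday: Sunday.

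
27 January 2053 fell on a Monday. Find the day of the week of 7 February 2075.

From January 27, 2053 to January 27, 2075: 22 years, of which 5 contain a Feb 29 — 17×365 + 5×366 = 8035 days.
January 2075: 31 − 27 = 4 days remain.
February 1–7, 2075: 7 days (2075 is not a leap year).
Residual: 11 days.
Total: 8046 days.
8046 mod 7 = 3, so 3 days after Monday is Thursday.

Thursday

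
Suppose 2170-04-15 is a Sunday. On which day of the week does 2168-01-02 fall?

Saturday

Count forward from the earlier date (January 2, 2168) to the later (April 15, 2170):
Day-of-year of January 2, 2168: 2.
Day-of-year of April 15, 2170: 105.
2168 has 366 days, so 366 − 2 = 364 days remain in 2168.
Full years: 2169: 365. Sum = 365.
Total: 364 + 365 + 105 = 834 days.
834 mod 7 = 1, so 1 day before Sunday is Saturday.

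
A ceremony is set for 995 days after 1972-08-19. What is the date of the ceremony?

1975-05-11

Count 995 days after August 19, 1972:
Day-of-year of August 19, 1972: 232.
Day-of-year of May 11, 1975: 131.
1972 has 366 days, so 366 − 232 = 134 days remain in 1972.
Full years: 1973: 365; 1974: 365. Sum = 730.
Total: 134 + 730 + 131 = 995 days.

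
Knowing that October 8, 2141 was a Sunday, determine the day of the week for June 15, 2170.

From October 8, 2141 to October 8, 2169: 28 years, of which 7 contain a Feb 29 — 21×365 + 7×366 = 10227 days.
October 2169: 31 − 8 = 23 days remain.
Then November (30), December (31), January (31), February 2170 (28), March (31), April (30), May (31): 30 + 31 + 31 + 28 + 31 + 30 + 31 = 212 days.
June 1–15, 2170: 15 days.
Residual: 250 days.
Total: 10477 days.
10477 mod 7 = 5, so 5 days after Sunday is Friday.

Friday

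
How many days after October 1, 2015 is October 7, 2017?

737

Day-of-year of October 1, 2015: 274.
Day-of-year of October 7, 2017: 280.
2015 has 365 days, so 365 − 274 = 91 days remain in 2015.
Full years: 2016: 366. Sum = 366.
Total: 91 + 366 + 280 = 737 days.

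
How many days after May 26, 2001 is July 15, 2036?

From May 26, 2001 to May 26, 2036: 35 years, of which 9 contain a Feb 29 — 26×365 + 9×366 = 12784 days.
May 2036: 31 − 26 = 5 days remain.
Then June (30): 30 days.
July 1–15, 2036: 15 days.
Residual: 50 days.
Total: 12834 days.

12834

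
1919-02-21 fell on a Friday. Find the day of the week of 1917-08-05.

Count forward from the earlier date (August 5, 1917) to the later (February 21, 1919):
August 5, 1917 → August 5, 1918: 365 days.
August 1918: 31 − 5 = 26 days remain.
Then September (30), October (31), November (30), December (31), January (31): 30 + 31 + 30 + 31 + 31 = 153 days.
February 1–21, 1919: 21 days (1919 is not a leap year).
Residual: 200 days.
Total: 565 days.
565 mod 7 = 5, so 5 days before Friday is Sunday.

Sunday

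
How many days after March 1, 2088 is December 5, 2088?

279

March 2088: 31 − 1 = 30 days remain.
Then April (30), May (31), June (30), July (31), August (31), September (30), October (31), November (30): 30 + 31 + 30 + 31 + 31 + 30 + 31 + 30 = 244 days.
December 1–5, 2088: 5 days.
Total: 30 + 244 + 5 = 279 days.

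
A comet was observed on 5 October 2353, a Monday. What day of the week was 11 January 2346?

Friday

Count forward from the earlier date (January 11, 2346) to the later (October 5, 2353):
From January 11, 2346 to January 11, 2353: 7 years, of which 2 contain a Feb 29 — 5×365 + 2×366 = 2557 days.
January 2353: 31 − 11 = 20 days remain.
Then February 2353 (28), March (31), April (30), May (31), June (30), July (31), August (31), September (30): 28 + 31 + 30 + 31 + 30 + 31 + 31 + 30 = 242 days.
October 1–5, 2353: 5 days.
Residual: 267 days.
Total: 2824 days.
2824 mod 7 = 3, so 3 days before Monday is Friday.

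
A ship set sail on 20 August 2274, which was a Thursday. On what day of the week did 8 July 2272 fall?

Monday

Count forward from the earlier date (July 8, 2272) to the later (August 20, 2274):
July 2272: 31 − 8 = 23 days remain.
Then 24 full months totalling 730 days.
August 1–20, 2274: 20 days.
Total: 23 + 730 + 20 = 773 days.
773 mod 7 = 3, so 3 days before Thursday is Monday.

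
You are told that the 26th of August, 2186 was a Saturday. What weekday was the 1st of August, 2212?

From August 26, 2186 to August 26, 2211: 25 years, of which 5 contain a Feb 29 — 20×365 + 5×366 = 9130 days.
(2200 is not a leap year (divisible by 100 but not 400).)
August 2211: 31 − 26 = 5 days remain.
Then 11 full months totalling 335 days.
August 1, 2212: 1 day.
Residual: 341 days.
Total: 9471 days.
9471 is a multiple of 7, so the 1st of August, 2212 falls on the same weekday: Saturday.

Saturday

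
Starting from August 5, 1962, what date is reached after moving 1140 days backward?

June 22, 1959

Count 1140 days before August 5, 1962:
June 22, 1959 → June 22, 1960: 366 days (1960 is a leap year).
June 22, 1960 → June 22, 1961: 365 days.
June 22, 1961 → June 22, 1962: 365 days.
June 1962: 30 − 22 = 8 days remain.
Then July (31): 31 days.
August 1–5, 1962: 5 days.
Residual: 44 days.
Total: 1140 days.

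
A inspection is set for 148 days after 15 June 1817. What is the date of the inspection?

10 November 1817

Count 148 days after June 15, 1817:
June 1817: 30 − 15 = 15 days remain.
Then July (31), August (31), September (30), October (31): 31 + 31 + 30 + 31 = 123 days.
November 1–10, 1817: 10 days.
Total: 15 + 123 + 10 = 148 days.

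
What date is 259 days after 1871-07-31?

1872-04-15

Count 259 days after July 31, 1871:
Day-of-year of July 31, 1871: 212.
Day-of-year of April 15, 1872: 106.
1871 has 365 days, so 365 − 212 = 153 days remain in 1871.
Total: 153 + 106 = 259 days.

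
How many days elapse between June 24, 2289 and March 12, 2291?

Day-of-year of June 24, 2289: 175.
Day-of-year of March 12, 2291: 71.
2289 has 365 days, so 365 − 175 = 190 days remain in 2289.
Full years: 2290: 365. Sum = 365.
Total: 190 + 365 + 71 = 626 days.

626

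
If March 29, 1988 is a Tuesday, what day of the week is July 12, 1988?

March 1988: 31 − 29 = 2 days remain.
Then April (30), May (31), June (30): 30 + 31 + 30 = 91 days.
July 1–12, 1988: 12 days.
Total: 2 + 91 + 12 = 105 days.
105 is a multiple of 7, so July 12, 1988 falls on the same weekday: Tuesday.

Tuesday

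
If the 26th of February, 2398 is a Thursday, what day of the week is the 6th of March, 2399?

February 2398: 28 − 26 = 2 days remain (2398 is not a leap year, so February has 28 days).
Then 12 full months totalling 365 days.
March 1–6, 2399: 6 days.
Total: 2 + 365 + 6 = 373 days.
373 mod 7 = 2, so 2 days after Thursday is Saturday.

Saturday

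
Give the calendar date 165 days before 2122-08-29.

2122-03-17

Count 165 days before August 29, 2122:
March 2122: 31 − 17 = 14 days remain.
Then April (30), May (31), June (30), July (31): 30 + 31 + 30 + 31 = 122 days.
August 1–29, 2122: 29 days.
Total: 14 + 122 + 29 = 165 days.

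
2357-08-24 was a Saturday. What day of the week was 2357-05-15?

Count forward from the earlier date (May 15, 2357) to the later (August 24, 2357):
May 2357: 31 − 15 = 16 days remain.
Then June (30), July (31): 30 + 31 = 61 days.
August 1–24, 2357: 24 days.
Total: 16 + 61 + 24 = 101 days.
101 mod 7 = 3, so 3 days before Saturday is Wednesday.

Wednesday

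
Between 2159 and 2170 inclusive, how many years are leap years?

Years divisible by 4 in [2159, 2170]: 2160, 2164, 2168.
No century exceptions apply. Count: 3.

3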